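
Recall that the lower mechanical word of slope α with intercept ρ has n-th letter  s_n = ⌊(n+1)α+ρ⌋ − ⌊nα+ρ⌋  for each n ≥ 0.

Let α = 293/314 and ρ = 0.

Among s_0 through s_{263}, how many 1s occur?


#1s = Σ_{n=0}^{263} s_n = Σ_{n=0}^{263} (⌊(n+1)α+ρ⌋ − ⌊nα+ρ⌋)
the sum telescopes: every ⌊nα+ρ⌋ with 0 < n < 264 appears once with + and once with −, leaving ⌊264α+ρ⌋ − ⌊0·α+ρ⌋
264α + ρ = (264·293) / 314 = 77352/314
ρ = 0/314
⌊77352/314⌋ = 246,  ⌊0/314⌋ = 0
#1s = 246 − 0 = 246

246


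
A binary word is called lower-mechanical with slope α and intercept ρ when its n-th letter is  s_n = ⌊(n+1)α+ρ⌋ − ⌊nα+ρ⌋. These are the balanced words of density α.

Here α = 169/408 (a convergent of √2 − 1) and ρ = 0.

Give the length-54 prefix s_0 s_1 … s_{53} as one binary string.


n=0: ⌊(1·169)/408⌋ − ⌊(0·169)/408⌋ = ⌊169/408⌋ − ⌊0/408⌋ = 0 − 0 = 0
n=1: ⌊(2·169)/408⌋ − ⌊(1·169)/408⌋ = ⌊338/408⌋ − ⌊169/408⌋ = 0 − 0 = 0
n=2: ⌊(3·169)/408⌋ − ⌊(2·169)/408⌋ = ⌊507/408⌋ − ⌊338/408⌋ = 1 − 0 = 1
n=3: ⌊(4·169)/408⌋ − ⌊(3·169)/408⌋ = ⌊676/408⌋ − ⌊507/408⌋ = 1 − 1 = 0
n=4: ⌊(5·169)/408⌋ − ⌊(4·169)/408⌋ = ⌊845/408⌋ − ⌊676/408⌋ = 2 − 1 = 1
n=5: ⌊(6·169)/408⌋ − ⌊(5·169)/408⌋ = ⌊1014/408⌋ − ⌊845/408⌋ = 2 − 2 = 0
n=6: ⌊(7·169)/408⌋ − ⌊(6·169)/408⌋ = ⌊1183/408⌋ − ⌊1014/408⌋ = 2 − 2 = 0
n=7: ⌊(8·169)/408⌋ − ⌊(7·169)/408⌋ = ⌊1352/408⌋ − ⌊1183/408⌋ = 3 − 2 = 1
n=8: ⌊(9·169)/408⌋ − ⌊(8·169)/408⌋ = ⌊1521/408⌋ − ⌊1352/408⌋ = 3 − 3 = 0
n=9: ⌊(10·169)/408⌋ − ⌊(9·169)/408⌋ = ⌊1690/408⌋ − ⌊1521/408⌋ = 4 − 3 = 1
n=10: ⌊(11·169)/408⌋ − ⌊(10·169)/408⌋ = ⌊1859/408⌋ − ⌊1690/408⌋ = 4 − 4 = 0
n=11: ⌊(12·169)/408⌋ − ⌊(11·169)/408⌋ = ⌊2028/408⌋ − ⌊1859/408⌋ = 4 − 4 = 0
n=12: ⌊(13·169)/408⌋ − ⌊(12·169)/408⌋ = ⌊2197/408⌋ − ⌊2028/408⌋ = 5 − 4 = 1
n=13: ⌊(14·169)/408⌋ − ⌊(13·169)/408⌋ = ⌊2366/408⌋ − ⌊2197/408⌋ = 5 − 5 = 0
n=14: ⌊(15·169)/408⌋ − ⌊(14·169)/408⌋ = ⌊2535/408⌋ − ⌊2366/408⌋ = 6 − 5 = 1
n=15: ⌊(16·169)/408⌋ − ⌊(15·169)/408⌋ = ⌊2704/408⌋ − ⌊2535/408⌋ = 6 − 6 = 0
n=16: ⌊(17·169)/408⌋ − ⌊(16·169)/408⌋ = ⌊2873/408⌋ − ⌊2704/408⌋ = 7 − 6 = 1
n=17: ⌊(18·169)/408⌋ − ⌊(17·169)/408⌋ = ⌊3042/408⌋ − ⌊2873/408⌋ = 7 − 7 = 0
n=18: ⌊(19·169)/408⌋ − ⌊(18·169)/408⌋ = ⌊3211/408⌋ − ⌊3042/408⌋ = 7 − 7 = 0
n=19: ⌊(20·169)/408⌋ − ⌊(19·169)/408⌋ = ⌊3380/408⌋ − ⌊3211/408⌋ = 8 − 7 = 1
n=20: ⌊(21·169)/408⌋ − ⌊(20·169)/408⌋ = ⌊3549/408⌋ − ⌊3380/408⌋ = 8 − 8 = 0
n=21: ⌊(22·169)/408⌋ − ⌊(21·169)/408⌋ = ⌊3718/408⌋ − ⌊3549/408⌋ = 9 − 8 = 1
n=22: ⌊(23·169)/408⌋ − ⌊(22·169)/408⌋ = ⌊3887/408⌋ − ⌊3718/408⌋ = 9 − 9 = 0
n=23: ⌊(24·169)/408⌋ − ⌊(23·169)/408⌋ = ⌊4056/408⌋ − ⌊3887/408⌋ = 9 − 9 = 0
n=24: ⌊(25·169)/408⌋ − ⌊(24·169)/408⌋ = ⌊4225/408⌋ − ⌊4056/408⌋ = 10 − 9 = 1
n=25: ⌊(26·169)/408⌋ − ⌊(25·169)/408⌋ = ⌊4394/408⌋ − ⌊4225/408⌋ = 10 − 10 = 0
n=26: ⌊(27·169)/408⌋ − ⌊(26·169)/408⌋ = ⌊4563/408⌋ − ⌊4394/408⌋ = 11 − 10 = 1
n=27: ⌊(28·169)/408⌋ − ⌊(27·169)/408⌋ = ⌊4732/408⌋ − ⌊4563/408⌋ = 11 − 11 = 0
n=28: ⌊(29·169)/408⌋ − ⌊(28·169)/408⌋ = ⌊4901/408⌋ − ⌊4732/408⌋ = 12 − 11 = 1
n=29: ⌊(30·169)/408⌋ − ⌊(29·169)/408⌋ = ⌊5070/408⌋ − ⌊4901/408⌋ = 12 − 12 = 0
n=30: ⌊(31·169)/408⌋ − ⌊(30·169)/408⌋ = ⌊5239/408⌋ − ⌊5070/408⌋ = 12 − 12 = 0
n=31: ⌊(32·169)/408⌋ − ⌊(31·169)/408⌋ = ⌊5408/408⌋ − ⌊5239/408⌋ = 13 − 12 = 1
n=32: ⌊(33·169)/408⌋ − ⌊(32·169)/408⌋ = ⌊5577/408⌋ − ⌊5408/408⌋ = 13 − 13 = 0
n=33: ⌊(34·169)/408⌋ − ⌊(33·169)/408⌋ = ⌊5746/408⌋ − ⌊5577/408⌋ = 14 − 13 = 1
n=34: ⌊(35·169)/408⌋ − ⌊(34·169)/408⌋ = ⌊5915/408⌋ − ⌊5746/408⌋ = 14 − 14 = 0
n=35: ⌊(36·169)/408⌋ − ⌊(35·169)/408⌋ = ⌊6084/408⌋ − ⌊5915/408⌋ = 14 − 14 = 0
n=36: ⌊(37·169)/408⌋ − ⌊(36·169)/408⌋ = ⌊6253/408⌋ − ⌊6084/408⌋ = 15 − 14 = 1
n=37: ⌊(38·169)/408⌋ − ⌊(37·169)/408⌋ = ⌊6422/408⌋ − ⌊6253/408⌋ = 15 − 15 = 0
n=38: ⌊(39·169)/408⌋ − ⌊(38·169)/408⌋ = ⌊6591/408⌋ − ⌊6422/408⌋ = 16 − 15 = 1
n=39: ⌊(40·169)/408⌋ − ⌊(39·169)/408⌋ = ⌊6760/408⌋ − ⌊6591/408⌋ = 16 − 16 = 0
n=40: ⌊(41·169)/408⌋ − ⌊(40·169)/408⌋ = ⌊6929/408⌋ − ⌊6760/408⌋ = 16 − 16 = 0
n=41: ⌊(42·169)/408⌋ − ⌊(41·169)/408⌋ = ⌊7098/408⌋ − ⌊6929/408⌋ = 17 − 16 = 1
n=42: ⌊(43·169)/408⌋ − ⌊(42·169)/408⌋ = ⌊7267/408⌋ − ⌊7098/408⌋ = 17 − 17 = 0
n=43: ⌊(44·169)/408⌋ − ⌊(43·169)/408⌋ = ⌊7436/408⌋ − ⌊7267/408⌋ = 18 − 17 = 1
n=44: ⌊(45·169)/408⌋ − ⌊(44·169)/408⌋ = ⌊7605/408⌋ − ⌊7436/408⌋ = 18 − 18 = 0
n=45: ⌊(46·169)/408⌋ − ⌊(45·169)/408⌋ = ⌊7774/408⌋ − ⌊7605/408⌋ = 19 − 18 = 1
n=46: ⌊(47·169)/408⌋ − ⌊(46·169)/408⌋ = ⌊7943/408⌋ − ⌊7774/408⌋ = 19 − 19 = 0
n=47: ⌊(48·169)/408⌋ − ⌊(47·169)/408⌋ = ⌊8112/408⌋ − ⌊7943/408⌋ = 19 − 19 = 0
n=48: ⌊(49·169)/408⌋ − ⌊(48·169)/408⌋ = ⌊8281/408⌋ − ⌊8112/408⌋ = 20 − 19 = 1
n=49: ⌊(50·169)/408⌋ − ⌊(49·169)/408⌋ = ⌊8450/408⌋ − ⌊8281/408⌋ = 20 − 20 = 0
n=50: ⌊(51·169)/408⌋ − ⌊(50·169)/408⌋ = ⌊8619/408⌋ − ⌊8450/408⌋ = 21 − 20 = 1
n=51: ⌊(52·169)/408⌋ − ⌊(51·169)/408⌋ = ⌊8788/408⌋ − ⌊8619/408⌋ = 21 − 21 = 0
n=52: ⌊(53·169)/408⌋ − ⌊(52·169)/408⌋ = ⌊8957/408⌋ − ⌊8788/408⌋ = 21 − 21 = 0
n=53: ⌊(54·169)/408⌋ − ⌊(53·169)/408⌋ = ⌊9126/408⌋ − ⌊8957/408⌋ = 22 − 21 = 1

001010010100101010010100101010010100101001010100101001


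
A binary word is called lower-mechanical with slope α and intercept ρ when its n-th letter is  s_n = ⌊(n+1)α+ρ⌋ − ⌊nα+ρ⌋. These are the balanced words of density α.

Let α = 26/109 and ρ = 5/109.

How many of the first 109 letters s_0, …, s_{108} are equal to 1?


26

#1s = Σ_{n=0}^{108} s_n = Σ_{n=0}^{108} (⌊(n+1)α+ρ⌋ − ⌊nα+ρ⌋)
the sum telescopes: every ⌊nα+ρ⌋ with 0 < n < 109 appears once with + and once with −, leaving ⌊109α+ρ⌋ − ⌊0·α+ρ⌋
109α + ρ = (109·26 + 5) / 109 = 2839/109
ρ = 5/109
⌊2839/109⌋ = 26,  ⌊5/109⌋ = 0
#1s = 26 − 0 = 26


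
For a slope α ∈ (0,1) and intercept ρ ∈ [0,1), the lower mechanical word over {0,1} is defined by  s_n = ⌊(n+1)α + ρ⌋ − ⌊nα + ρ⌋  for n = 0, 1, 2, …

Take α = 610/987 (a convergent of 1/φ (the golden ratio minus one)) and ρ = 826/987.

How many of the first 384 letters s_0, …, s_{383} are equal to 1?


#1s = Σ_{n=0}^{383} s_n = Σ_{n=0}^{383} (⌊(n+1)α+ρ⌋ − ⌊nα+ρ⌋)
the sum telescopes: every ⌊nα+ρ⌋ with 0 < n < 384 appears once with + and once with −, leaving ⌊384α+ρ⌋ − ⌊0·α+ρ⌋
384α + ρ = (384·610 + 826) / 987 = 235066/987
ρ = 826/987
⌊235066/987⌋ = 238,  ⌊826/987⌋ = 0
#1s = 238 − 0 = 238

238


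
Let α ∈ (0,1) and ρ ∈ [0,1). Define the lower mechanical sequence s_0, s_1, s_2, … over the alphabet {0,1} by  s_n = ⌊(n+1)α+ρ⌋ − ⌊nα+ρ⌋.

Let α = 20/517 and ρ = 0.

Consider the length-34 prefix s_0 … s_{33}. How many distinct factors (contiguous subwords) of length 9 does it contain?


t_n = ⌊(n·20)/517⌋ for n = 0 … 34:
  n=0…9: ⌊0/517⌋=0 ⌊20/517⌋=0 ⌊40/517⌋=0 ⌊60/517⌋=0 ⌊80/517⌋=0 ⌊100/517⌋=0 ⌊120/517⌋=0 ⌊140/517⌋=0 ⌊160/517⌋=0 ⌊180/517⌋=0
  n=10…19: ⌊200/517⌋=0 ⌊220/517⌋=0 ⌊240/517⌋=0 ⌊260/517⌋=0 ⌊280/517⌋=0 ⌊300/517⌋=0 ⌊320/517⌋=0 ⌊340/517⌋=0 ⌊360/517⌋=0 ⌊380/517⌋=0
  n=20…29: ⌊400/517⌋=0 ⌊420/517⌋=0 ⌊440/517⌋=0 ⌊460/517⌋=0 ⌊480/517⌋=0 ⌊500/517⌋=0 ⌊520/517⌋=1 ⌊540/517⌋=1 ⌊560/517⌋=1 ⌊580/517⌋=1
  n=30…34: ⌊600/517⌋=1 ⌊620/517⌋=1 ⌊640/517⌋=1 ⌊660/517⌋=1 ⌊680/517⌋=1
s_n = t_(n+1) − t_n for n = 0 … 33 gives
prefix = 0000000000000000000000000100000000
slide a length-9 window over [0..8] … [25..33] (26 windows); first occurrence of each distinct factor:
  [  0..  8] 000000000
  [ 17.. 25] 000000001
  [ 18.. 26] 000000010
  [ 19.. 27] 000000100
  [ 20.. 28] 000001000
  [ 21.. 29] 000010000
  [ 22.. 30] 000100000
  [ 23.. 31] 001000000
  [ 24.. 32] 010000000
  [ 25.. 33] 100000000
  (the other 16 windows repeat one of these)
distinct factors: {000000000, 000000001, 000000010, 000000100, 000001000, 000010000, 000100000, 001000000, 010000000, 100000000}
count = 10  (Sturmian bound for length 9 is 10)

10


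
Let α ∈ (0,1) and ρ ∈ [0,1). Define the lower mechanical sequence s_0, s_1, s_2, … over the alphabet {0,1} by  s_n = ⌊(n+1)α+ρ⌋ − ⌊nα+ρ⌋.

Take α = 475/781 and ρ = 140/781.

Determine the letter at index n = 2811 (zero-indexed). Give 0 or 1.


1

(n+1)α + ρ = (2812·475 + 140) / 781 = 1335840/781
nα + ρ     = (2811·475 + 140) / 781 = 1335365/781
⌊1335840/781⌋ = 1710,  ⌊1335365/781⌋ = 1709
s_{2811} = 1710 − 1709 = 1


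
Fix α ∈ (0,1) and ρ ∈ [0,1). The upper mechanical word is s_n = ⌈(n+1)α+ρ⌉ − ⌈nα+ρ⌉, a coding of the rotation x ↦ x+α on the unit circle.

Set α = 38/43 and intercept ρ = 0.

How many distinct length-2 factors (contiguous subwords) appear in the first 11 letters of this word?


t_n = ⌈(n·38)/43⌉ for n = 0 … 11:
  n=0…9: ⌈0/43⌉=0 ⌈38/43⌉=1 ⌈76/43⌉=2 ⌈114/43⌉=3 ⌈152/43⌉=4 ⌈190/43⌉=5 ⌈228/43⌉=6 ⌈266/43⌉=7 ⌈304/43⌉=8 ⌈342/43⌉=8
  n=10…11: ⌈380/43⌉=9 ⌈418/43⌉=10
s_n = t_(n+1) − t_n for n = 0 … 10 gives
prefix = 11111111011
slide a length-2 window over [0..1] … [9..10] (10 windows); first occurrence of each distinct factor:
  [  0..  1] 11
  [  7..  8] 10
  [  8..  9] 01
  (the other 7 windows repeat one of these)
distinct factors: {01, 10, 11}
count = 3  (Sturmian bound for length 2 is 3)

3


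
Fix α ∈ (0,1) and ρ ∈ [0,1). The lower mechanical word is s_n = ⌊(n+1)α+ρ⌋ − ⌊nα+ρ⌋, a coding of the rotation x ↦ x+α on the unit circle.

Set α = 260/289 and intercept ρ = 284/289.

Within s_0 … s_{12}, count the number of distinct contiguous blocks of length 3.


4

t_n = ⌊(n·260+284)/289⌋ for n = 0 … 13:
  n=0…9: ⌊284/289⌋=0 ⌊544/289⌋=1 ⌊804/289⌋=2 ⌊1064/289⌋=3 ⌊1324/289⌋=4 ⌊1584/289⌋=5 ⌊1844/289⌋=6 ⌊2104/289⌋=7 ⌊2364/289⌋=8 ⌊2624/289⌋=9
  n=10…13: ⌊2884/289⌋=9 ⌊3144/289⌋=10 ⌊3404/289⌋=11 ⌊3664/289⌋=12
s_n = t_(n+1) − t_n for n = 0 … 12 gives
prefix = 1111111110111
slide a length-3 window over [0..2] … [10..12] (11 windows); first occurrence of each distinct factor:
  [  0..  2] 111
  [  7..  9] 110
  [  8.. 10] 101
  [  9.. 11] 011
  (the other 7 windows repeat one of these)
distinct factors: {011, 101, 110, 111}
count = 4  (Sturmian bound for length 3 is 4)


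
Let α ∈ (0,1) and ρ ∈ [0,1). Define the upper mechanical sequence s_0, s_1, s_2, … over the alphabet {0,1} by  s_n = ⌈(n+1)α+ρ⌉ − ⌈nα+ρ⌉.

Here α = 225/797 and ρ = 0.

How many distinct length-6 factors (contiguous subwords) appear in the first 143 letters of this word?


t_n = ⌈(n·225)/797⌉ for n = 0 … 143:
  n=0…9: ⌈0/797⌉=0 ⌈225/797⌉=1 ⌈450/797⌉=1 ⌈675/797⌉=1 ⌈900/797⌉=2 ⌈1125/797⌉=2 ⌈1350/797⌉=2 ⌈1575/797⌉=2 ⌈1800/797⌉=3 ⌈2025/797⌉=3
  n=10…19: ⌈2250/797⌉=3 ⌈2475/797⌉=4 ⌈2700/797⌉=4 ⌈2925/797⌉=4 ⌈3150/797⌉=4 ⌈3375/797⌉=5 ⌈3600/797⌉=5 ⌈3825/797⌉=5 ⌈4050/797⌉=6 ⌈4275/797⌉=6
  n=20…29: ⌈4500/797⌉=6 ⌈4725/797⌉=6 ⌈4950/797⌉=7 ⌈5175/797⌉=7 ⌈5400/797⌉=7 ⌈5625/797⌉=8 ⌈5850/797⌉=8 ⌈6075/797⌉=8 ⌈6300/797⌉=8 ⌈6525/797⌉=9
  n=30…39: ⌈6750/797⌉=9 ⌈6975/797⌉=9 ⌈7200/797⌉=10 ⌈7425/797⌉=10 ⌈7650/797⌉=10 ⌈7875/797⌉=10 ⌈8100/797⌉=11 ⌈8325/797⌉=11 ⌈8550/797⌉=11 ⌈8775/797⌉=12
  n=40…49: ⌈9000/797⌉=12 ⌈9225/797⌉=12 ⌈9450/797⌉=12 ⌈9675/797⌉=13 ⌈9900/797⌉=13 ⌈10125/797⌉=13 ⌈10350/797⌉=13 ⌈10575/797⌉=14 ⌈10800/797⌉=14 ⌈11025/797⌉=14
  n=50…59: ⌈11250/797⌉=15 ⌈11475/797⌉=15 ⌈11700/797⌉=15 ⌈11925/797⌉=15 ⌈12150/797⌉=16 ⌈12375/797⌉=16 ⌈12600/797⌉=16 ⌈12825/797⌉=17 ⌈13050/797⌉=17 ⌈13275/797⌉=17
  n=60…69: ⌈13500/797⌉=17 ⌈13725/797⌉=18 ⌈13950/797⌉=18 ⌈14175/797⌉=18 ⌈14400/797⌉=19 ⌈14625/797⌉=19 ⌈14850/797⌉=19 ⌈15075/797⌉=19 ⌈15300/797⌉=20 ⌈15525/797⌉=20
  n=70…79: ⌈15750/797⌉=20 ⌈15975/797⌉=21 ⌈16200/797⌉=21 ⌈16425/797⌉=21 ⌈16650/797⌉=21 ⌈16875/797⌉=22 ⌈17100/797⌉=22 ⌈17325/797⌉=22 ⌈17550/797⌉=23 ⌈17775/797⌉=23
  n=80…89: ⌈18000/797⌉=23 ⌈18225/797⌉=23 ⌈18450/797⌉=24 ⌈18675/797⌉=24 ⌈18900/797⌉=24 ⌈19125/797⌉=24 ⌈19350/797⌉=25 ⌈19575/797⌉=25 ⌈19800/797⌉=25 ⌈20025/797⌉=26
  n=90…99: ⌈20250/797⌉=26 ⌈20475/797⌉=26 ⌈20700/797⌉=26 ⌈20925/797⌉=27 ⌈21150/797⌉=27 ⌈21375/797⌉=27 ⌈21600/797⌉=28 ⌈21825/797⌉=28 ⌈22050/797⌉=28 ⌈22275/797⌉=28
  n=100…109: ⌈22500/797⌉=29 ⌈22725/797⌉=29 ⌈22950/797⌉=29 ⌈23175/797⌉=30 ⌈23400/797⌉=30 ⌈23625/797⌉=30 ⌈23850/797⌉=30 ⌈24075/797⌉=31 ⌈24300/797⌉=31 ⌈24525/797⌉=31
  n=110…119: ⌈24750/797⌉=32 ⌈24975/797⌉=32 ⌈25200/797⌉=32 ⌈25425/797⌉=32 ⌈25650/797⌉=33 ⌈25875/797⌉=33 ⌈26100/797⌉=33 ⌈26325/797⌉=34 ⌈26550/797⌉=34 ⌈26775/797⌉=34
  n=120…129: ⌈27000/797⌉=34 ⌈27225/797⌉=35 ⌈27450/797⌉=35 ⌈27675/797⌉=35 ⌈27900/797⌉=36 ⌈28125/797⌉=36 ⌈28350/797⌉=36 ⌈28575/797⌉=36 ⌈28800/797⌉=37 ⌈29025/797⌉=37
  n=130…139: ⌈29250/797⌉=37 ⌈29475/797⌉=37 ⌈29700/797⌉=38 ⌈29925/797⌉=38 ⌈30150/797⌉=38 ⌈30375/797⌉=39 ⌈30600/797⌉=39 ⌈30825/797⌉=39 ⌈31050/797⌉=39 ⌈31275/797⌉=40
  n=140…143: ⌈31500/797⌉=40 ⌈31725/797⌉=40 ⌈31950/797⌉=41 ⌈32175/797⌉=41
s_n = t_(n+1) − t_n for n = 0 … 142 gives
prefix = 10010001001000100100010010001001000100100010001001000100100010010001001000100100010001001000100100010010001001000100100010010001000100100010010
slide a length-6 window over [0..5] … [137..142] (138 windows); first occurrence of each distinct factor:
  [  0..  5] 100100
  [  1..  6] 001000
  [  2..  7] 010001
  [  3..  8] 100010
  [  4..  9] 000100
  [  5.. 10] 001001
  [  6.. 11] 010010
  (the other 131 windows repeat one of these)
distinct factors: {000100, 001000, 001001, 010001, 010010, 100010, 100100}
count = 7  (Sturmian bound for length 6 is 7)

7


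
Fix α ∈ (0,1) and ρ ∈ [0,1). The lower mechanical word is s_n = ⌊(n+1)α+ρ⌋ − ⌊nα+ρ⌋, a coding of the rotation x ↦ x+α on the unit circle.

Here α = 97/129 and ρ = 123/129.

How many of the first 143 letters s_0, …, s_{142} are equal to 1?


108

#1s = Σ_{n=0}^{142} s_n = Σ_{n=0}^{142} (⌊(n+1)α+ρ⌋ − ⌊nα+ρ⌋)
the sum telescopes: every ⌊nα+ρ⌋ with 0 < n < 143 appears once with + and once with −, leaving ⌊143α+ρ⌋ − ⌊0·α+ρ⌋
143α + ρ = (143·97 + 123) / 129 = 13994/129
ρ = 123/129
⌊13994/129⌋ = 108,  ⌊123/129⌋ = 0
#1s = 108 − 0 = 108


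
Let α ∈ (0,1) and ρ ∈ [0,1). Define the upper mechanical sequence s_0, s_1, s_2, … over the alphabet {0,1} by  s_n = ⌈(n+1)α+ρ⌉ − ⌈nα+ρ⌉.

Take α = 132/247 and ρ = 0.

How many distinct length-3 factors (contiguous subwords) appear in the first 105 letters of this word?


4

t_n = ⌈(n·132)/247⌉ for n = 0 … 105:
  n=0…9: ⌈0/247⌉=0 ⌈132/247⌉=1 ⌈264/247⌉=2 ⌈396/247⌉=2 ⌈528/247⌉=3 ⌈660/247⌉=3 ⌈792/247⌉=4 ⌈924/247⌉=4 ⌈1056/247⌉=5 ⌈1188/247⌉=5
  n=10…19: ⌈1320/247⌉=6 ⌈1452/247⌉=6 ⌈1584/247⌉=7 ⌈1716/247⌉=7 ⌈1848/247⌉=8 ⌈1980/247⌉=9 ⌈2112/247⌉=9 ⌈2244/247⌉=10 ⌈2376/247⌉=10 ⌈2508/247⌉=11
  n=20…29: ⌈2640/247⌉=11 ⌈2772/247⌉=12 ⌈2904/247⌉=12 ⌈3036/247⌉=13 ⌈3168/247⌉=13 ⌈3300/247⌉=14 ⌈3432/247⌉=14 ⌈3564/247⌉=15 ⌈3696/247⌉=15 ⌈3828/247⌉=16
  n=30…39: ⌈3960/247⌉=17 ⌈4092/247⌉=17 ⌈4224/247⌉=18 ⌈4356/247⌉=18 ⌈4488/247⌉=19 ⌈4620/247⌉=19 ⌈4752/247⌉=20 ⌈4884/247⌉=20 ⌈5016/247⌉=21 ⌈5148/247⌉=21
  n=40…49: ⌈5280/247⌉=22 ⌈5412/247⌉=22 ⌈5544/247⌉=23 ⌈5676/247⌉=23 ⌈5808/247⌉=24 ⌈5940/247⌉=25 ⌈6072/247⌉=25 ⌈6204/247⌉=26 ⌈6336/247⌉=26 ⌈6468/247⌉=27
  n=50…59: ⌈6600/247⌉=27 ⌈6732/247⌉=28 ⌈6864/247⌉=28 ⌈6996/247⌉=29 ⌈7128/247⌉=29 ⌈7260/247⌉=30 ⌈7392/247⌉=30 ⌈7524/247⌉=31 ⌈7656/247⌉=31 ⌈7788/247⌉=32
  n=60…69: ⌈7920/247⌉=33 ⌈8052/247⌉=33 ⌈8184/247⌉=34 ⌈8316/247⌉=34 ⌈8448/247⌉=35 ⌈8580/247⌉=35 ⌈8712/247⌉=36 ⌈8844/247⌉=36 ⌈8976/247⌉=37 ⌈9108/247⌉=37
  n=70…79: ⌈9240/247⌉=38 ⌈9372/247⌉=38 ⌈9504/247⌉=39 ⌈9636/247⌉=40 ⌈9768/247⌉=40 ⌈9900/247⌉=41 ⌈10032/247⌉=41 ⌈10164/247⌉=42 ⌈10296/247⌉=42 ⌈10428/247⌉=43
  n=80…89: ⌈10560/247⌉=43 ⌈10692/247⌉=44 ⌈10824/247⌉=44 ⌈10956/247⌉=45 ⌈11088/247⌉=45 ⌈11220/247⌉=46 ⌈11352/247⌉=46 ⌈11484/247⌉=47 ⌈11616/247⌉=48 ⌈11748/247⌉=48
  n=90…99: ⌈11880/247⌉=49 ⌈12012/247⌉=49 ⌈12144/247⌉=50 ⌈12276/247⌉=50 ⌈12408/247⌉=51 ⌈12540/247⌉=51 ⌈12672/247⌉=52 ⌈12804/247⌉=52 ⌈12936/247⌉=53 ⌈13068/247⌉=53
  n=100…105: ⌈13200/247⌉=54 ⌈13332/247⌉=54 ⌈13464/247⌉=55 ⌈13596/247⌉=56 ⌈13728/247⌉=56 ⌈13860/247⌉=57
s_n = t_(n+1) − t_n for n = 0 … 104 gives
prefix = 110101010101011010101010101011010101010101011010101010101011010101010101101010101010101101010101010101101
slide a length-3 window over [0..2] … [102..104] (103 windows); first occurrence of each distinct factor:
  [  0..  2] 110
  [  1..  3] 101
  [  2..  4] 010
  [ 12.. 14] 011
  (the other 99 windows repeat one of these)
distinct factors: {010, 011, 101, 110}
count = 4  (Sturmian bound for length 3 is 4)


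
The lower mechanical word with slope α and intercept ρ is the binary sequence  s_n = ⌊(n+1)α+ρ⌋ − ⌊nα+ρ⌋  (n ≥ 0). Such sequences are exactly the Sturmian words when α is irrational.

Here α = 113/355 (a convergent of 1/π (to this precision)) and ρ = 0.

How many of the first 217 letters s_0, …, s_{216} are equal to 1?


69

#1s = Σ_{n=0}^{216} s_n = Σ_{n=0}^{216} (⌊(n+1)α+ρ⌋ − ⌊nα+ρ⌋)
the sum telescopes: every ⌊nα+ρ⌋ with 0 < n < 217 appears once with + and once with −, leaving ⌊217α+ρ⌋ − ⌊0·α+ρ⌋
217α + ρ = (217·113) / 355 = 24521/355
ρ = 0/355
⌊24521/355⌋ = 69,  ⌊0/355⌋ = 0
#1s = 69 − 0 = 69


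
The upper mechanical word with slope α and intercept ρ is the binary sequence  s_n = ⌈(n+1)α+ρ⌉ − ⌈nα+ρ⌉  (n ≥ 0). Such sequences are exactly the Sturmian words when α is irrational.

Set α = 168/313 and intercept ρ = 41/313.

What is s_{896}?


(n+1)α + ρ = (897·168 + 41) / 313 = 150737/313
nα + ρ     = (896·168 + 41) / 313 = 150569/313
⌈150737/313⌉ = 482,  ⌈150569/313⌉ = 482
s_{896} = 482 − 482 = 0

0


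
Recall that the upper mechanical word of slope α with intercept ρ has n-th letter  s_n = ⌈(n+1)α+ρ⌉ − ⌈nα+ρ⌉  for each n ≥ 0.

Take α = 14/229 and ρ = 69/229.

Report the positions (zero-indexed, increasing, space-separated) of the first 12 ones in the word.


n=0: ⌈83/229⌉−⌈69/229⌉ = 1−1 = 0
n=1: ⌈97/229⌉−⌈83/229⌉ = 1−1 = 0
  …
n=11: ⌈237/229⌉−⌈223/229⌉ = 2−1 = 1  ← one
n=12: ⌈251/229⌉−⌈237/229⌉ = 2−2 = 0
n=13: ⌈265/229⌉−⌈251/229⌉ = 2−2 = 0
  …
n=27: ⌈461/229⌉−⌈447/229⌉ = 3−2 = 1  ← one
n=28: ⌈475/229⌉−⌈461/229⌉ = 3−3 = 0
n=29: ⌈489/229⌉−⌈475/229⌉ = 3−3 = 0
  …
n=44: ⌈699/229⌉−⌈685/229⌉ = 4−3 = 1  ← one
n=45: ⌈713/229⌉−⌈699/229⌉ = 4−4 = 0
n=46: ⌈727/229⌉−⌈713/229⌉ = 4−4 = 0
  …
n=60: ⌈923/229⌉−⌈909/229⌉ = 5−4 = 1  ← one
n=61: ⌈937/229⌉−⌈923/229⌉ = 5−5 = 0
n=62: ⌈951/229⌉−⌈937/229⌉ = 5−5 = 0
  …
n=76: ⌈1147/229⌉−⌈1133/229⌉ = 6−5 = 1  ← one
n=77: ⌈1161/229⌉−⌈1147/229⌉ = 6−6 = 0
n=78: ⌈1175/229⌉−⌈1161/229⌉ = 6−6 = 0
  …
n=93: ⌈1385/229⌉−⌈1371/229⌉ = 7−6 = 1  ← one
n=94: ⌈1399/229⌉−⌈1385/229⌉ = 7−7 = 0
n=95: ⌈1413/229⌉−⌈1399/229⌉ = 7−7 = 0
  …
n=109: ⌈1609/229⌉−⌈1595/229⌉ = 8−7 = 1  ← one
n=110: ⌈1623/229⌉−⌈1609/229⌉ = 8−8 = 0
n=111: ⌈1637/229⌉−⌈1623/229⌉ = 8−8 = 0
  …
n=125: ⌈1833/229⌉−⌈1819/229⌉ = 9−8 = 1  ← one
n=126: ⌈1847/229⌉−⌈1833/229⌉ = 9−9 = 0
n=127: ⌈1861/229⌉−⌈1847/229⌉ = 9−9 = 0
  …
n=142: ⌈2071/229⌉−⌈2057/229⌉ = 10−9 = 1  ← one
n=143: ⌈2085/229⌉−⌈2071/229⌉ = 10−10 = 0
n=144: ⌈2099/229⌉−⌈2085/229⌉ = 10−10 = 0
  …
n=158: ⌈2295/229⌉−⌈2281/229⌉ = 11−10 = 1  ← one
n=159: ⌈2309/229⌉−⌈2295/229⌉ = 11−11 = 0
n=160: ⌈2323/229⌉−⌈2309/229⌉ = 11−11 = 0
  …
n=175: ⌈2533/229⌉−⌈2519/229⌉ = 12−11 = 1  ← one
n=176: ⌈2547/229⌉−⌈2533/229⌉ = 12−12 = 0
n=177: ⌈2561/229⌉−⌈2547/229⌉ = 12−12 = 0
  …
n=191: ⌈2757/229⌉−⌈2743/229⌉ = 13−12 = 1  ← one
positions of the first 12 ones: 11 27 44 60 76 93 109 125 142 158 175 191

11 27 44 60 76 93 109 125 142 158 175 191


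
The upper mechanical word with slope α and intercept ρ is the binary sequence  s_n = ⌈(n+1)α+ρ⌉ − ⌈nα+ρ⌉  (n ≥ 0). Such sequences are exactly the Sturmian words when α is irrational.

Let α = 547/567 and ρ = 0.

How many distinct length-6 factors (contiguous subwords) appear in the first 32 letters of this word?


5

t_n = ⌈(n·547)/567⌉ for n = 0 … 32:
  n=0…9: ⌈0/567⌉=0 ⌈547/567⌉=1 ⌈1094/567⌉=2 ⌈1641/567⌉=3 ⌈2188/567⌉=4 ⌈2735/567⌉=5 ⌈3282/567⌉=6 ⌈3829/567⌉=7 ⌈4376/567⌉=8 ⌈4923/567⌉=9
  n=10…19: ⌈5470/567⌉=10 ⌈6017/567⌉=11 ⌈6564/567⌉=12 ⌈7111/567⌉=13 ⌈7658/567⌉=14 ⌈8205/567⌉=15 ⌈8752/567⌉=16 ⌈9299/567⌉=17 ⌈9846/567⌉=18 ⌈10393/567⌉=19
  n=20…29: ⌈10940/567⌉=20 ⌈11487/567⌉=21 ⌈12034/567⌉=22 ⌈12581/567⌉=23 ⌈13128/567⌉=24 ⌈13675/567⌉=25 ⌈14222/567⌉=26 ⌈14769/567⌉=27 ⌈15316/567⌉=28 ⌈15863/567⌉=28
  n=30…32: ⌈16410/567⌉=29 ⌈16957/567⌉=30 ⌈17504/567⌉=31
s_n = t_(n+1) − t_n for n = 0 … 31 gives
prefix = 11111111111111111111111111110111
slide a length-6 window over [0..5] … [26..31] (27 windows); first occurrence of each distinct factor:
  [  0..  5] 111111
  [ 23.. 28] 111110
  [ 24.. 29] 111101
  [ 25.. 30] 111011
  [ 26.. 31] 110111
  (the other 22 windows repeat one of these)
distinct factors: {110111, 111011, 111101, 111110, 111111}
count = 5  (Sturmian bound for length 6 is 7)


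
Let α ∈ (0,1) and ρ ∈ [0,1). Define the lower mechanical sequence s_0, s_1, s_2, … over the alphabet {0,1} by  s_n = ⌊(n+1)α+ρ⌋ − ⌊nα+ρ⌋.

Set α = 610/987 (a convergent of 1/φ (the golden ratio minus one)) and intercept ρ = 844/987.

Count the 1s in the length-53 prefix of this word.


#1s = Σ_{n=0}^{52} s_n = Σ_{n=0}^{52} (⌊(n+1)α+ρ⌋ − ⌊nα+ρ⌋)
the sum telescopes: every ⌊nα+ρ⌋ with 0 < n < 53 appears once with + and once with −, leaving ⌊53α+ρ⌋ − ⌊0·α+ρ⌋
53α + ρ = (53·610 + 844) / 987 = 33174/987
ρ = 844/987
⌊33174/987⌋ = 33,  ⌊844/987⌋ = 0
#1s = 33 − 0 = 33

33


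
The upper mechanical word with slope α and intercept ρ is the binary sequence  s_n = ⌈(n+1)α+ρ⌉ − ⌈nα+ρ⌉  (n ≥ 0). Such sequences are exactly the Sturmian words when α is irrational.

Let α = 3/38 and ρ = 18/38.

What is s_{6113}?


(n+1)α + ρ = (6114·3 + 18) / 38 = 18360/38
nα + ρ     = (6113·3 + 18) / 38 = 18357/38
⌈18360/38⌉ = 484,  ⌈18357/38⌉ = 484
s_{6113} = 484 − 484 = 0

0


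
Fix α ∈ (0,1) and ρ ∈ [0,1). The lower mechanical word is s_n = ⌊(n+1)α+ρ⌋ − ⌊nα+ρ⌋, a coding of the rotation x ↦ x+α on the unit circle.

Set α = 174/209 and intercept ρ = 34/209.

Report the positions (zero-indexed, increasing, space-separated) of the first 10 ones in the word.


1 2 3 4 5 7 8 9 10 11

n=0: ⌊208/209⌋−⌊34/209⌋ = 0−0 = 0
n=1: ⌊382/209⌋−⌊208/209⌋ = 1−0 = 1  ← one
n=2: ⌊556/209⌋−⌊382/209⌋ = 2−1 = 1  ← one
n=3: ⌊730/209⌋−⌊556/209⌋ = 3−2 = 1  ← one
n=4: ⌊904/209⌋−⌊730/209⌋ = 4−3 = 1  ← one
n=5: ⌊1078/209⌋−⌊904/209⌋ = 5−4 = 1  ← one
n=6: ⌊1252/209⌋−⌊1078/209⌋ = 5−5 = 0
n=7: ⌊1426/209⌋−⌊1252/209⌋ = 6−5 = 1  ← one
n=8: ⌊1600/209⌋−⌊1426/209⌋ = 7−6 = 1  ← one
n=9: ⌊1774/209⌋−⌊1600/209⌋ = 8−7 = 1  ← one
n=10: ⌊1948/209⌋−⌊1774/209⌋ = 9−8 = 1  ← one
n=11: ⌊2122/209⌋−⌊1948/209⌋ = 10−9 = 1  ← one
positions of the first 10 ones: 1 2 3 4 5 7 8 9 10 11


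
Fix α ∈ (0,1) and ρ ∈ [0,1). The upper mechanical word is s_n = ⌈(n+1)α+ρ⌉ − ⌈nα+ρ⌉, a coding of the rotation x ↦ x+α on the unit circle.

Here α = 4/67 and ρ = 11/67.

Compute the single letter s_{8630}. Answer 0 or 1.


(n+1)α + ρ = (8631·4 + 11) / 67 = 34535/67
nα + ρ     = (8630·4 + 11) / 67 = 34531/67
⌈34535/67⌉ = 516,  ⌈34531/67⌉ = 516
s_{8630} = 516 − 516 = 0

0


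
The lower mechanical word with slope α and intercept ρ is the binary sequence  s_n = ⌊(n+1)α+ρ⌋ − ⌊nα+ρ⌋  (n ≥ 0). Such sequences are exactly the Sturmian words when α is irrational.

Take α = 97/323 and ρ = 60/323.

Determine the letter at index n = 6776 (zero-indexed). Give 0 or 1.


(n+1)α + ρ = (6777·97 + 60) / 323 = 657429/323
nα + ρ     = (6776·97 + 60) / 323 = 657332/323
⌊657429/323⌋ = 2035,  ⌊657332/323⌋ = 2035
s_{6776} = 2035 − 2035 = 0

0


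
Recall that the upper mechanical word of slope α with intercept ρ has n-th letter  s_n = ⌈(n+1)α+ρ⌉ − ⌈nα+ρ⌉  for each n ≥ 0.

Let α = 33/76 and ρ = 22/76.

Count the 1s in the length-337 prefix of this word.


146

#1s = Σ_{n=0}^{336} s_n = Σ_{n=0}^{336} (⌈(n+1)α+ρ⌉ − ⌈nα+ρ⌉)
the sum telescopes: every ⌈nα+ρ⌉ with 0 < n < 337 appears once with + and once with −, leaving ⌈337α+ρ⌉ − ⌈0·α+ρ⌉
337α + ρ = (337·33 + 22) / 76 = 11143/76
ρ = 22/76
⌈11143/76⌉ = 147,  ⌈22/76⌉ = 1
#1s = 147 − 1 = 146


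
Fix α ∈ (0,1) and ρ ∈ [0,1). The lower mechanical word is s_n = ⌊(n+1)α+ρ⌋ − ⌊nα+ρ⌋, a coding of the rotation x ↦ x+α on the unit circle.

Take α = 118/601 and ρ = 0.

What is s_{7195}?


(n+1)α + ρ = (7196·118) / 601 = 849128/601
nα + ρ     = (7195·118) / 601 = 849010/601
⌊849128/601⌋ = 1412,  ⌊849010/601⌋ = 1412
s_{7195} = 1412 − 1412 = 0

0


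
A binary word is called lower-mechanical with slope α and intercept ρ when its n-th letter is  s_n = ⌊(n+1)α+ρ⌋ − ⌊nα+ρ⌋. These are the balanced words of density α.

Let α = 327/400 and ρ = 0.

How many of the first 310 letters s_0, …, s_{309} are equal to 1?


#1s = Σ_{n=0}^{309} s_n = Σ_{n=0}^{309} (⌊(n+1)α+ρ⌋ − ⌊nα+ρ⌋)
the sum telescopes: every ⌊nα+ρ⌋ with 0 < n < 310 appears once with + and once with −, leaving ⌊310α+ρ⌋ − ⌊0·α+ρ⌋
310α + ρ = (310·327) / 400 = 101370/400
ρ = 0/400
⌊101370/400⌋ = 253,  ⌊0/400⌋ = 0
#1s = 253 − 0 = 253

253


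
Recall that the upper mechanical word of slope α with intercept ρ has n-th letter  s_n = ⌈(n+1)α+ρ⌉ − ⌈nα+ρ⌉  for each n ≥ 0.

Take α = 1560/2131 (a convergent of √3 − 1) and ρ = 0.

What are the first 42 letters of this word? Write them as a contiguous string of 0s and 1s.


n=0: ⌈(1·1560)/2131⌉ − ⌈(0·1560)/2131⌉ = ⌈1560/2131⌉ − ⌈0/2131⌉ = 1 − 0 = 1
n=1: ⌈(2·1560)/2131⌉ − ⌈(1·1560)/2131⌉ = ⌈3120/2131⌉ − ⌈1560/2131⌉ = 2 − 1 = 1
n=2: ⌈(3·1560)/2131⌉ − ⌈(2·1560)/2131⌉ = ⌈4680/2131⌉ − ⌈3120/2131⌉ = 3 − 2 = 1
n=3: ⌈(4·1560)/2131⌉ − ⌈(3·1560)/2131⌉ = ⌈6240/2131⌉ − ⌈4680/2131⌉ = 3 − 3 = 0
n=4: ⌈(5·1560)/2131⌉ − ⌈(4·1560)/2131⌉ = ⌈7800/2131⌉ − ⌈6240/2131⌉ = 4 − 3 = 1
n=5: ⌈(6·1560)/2131⌉ − ⌈(5·1560)/2131⌉ = ⌈9360/2131⌉ − ⌈7800/2131⌉ = 5 − 4 = 1
n=6: ⌈(7·1560)/2131⌉ − ⌈(6·1560)/2131⌉ = ⌈10920/2131⌉ − ⌈9360/2131⌉ = 6 − 5 = 1
n=7: ⌈(8·1560)/2131⌉ − ⌈(7·1560)/2131⌉ = ⌈12480/2131⌉ − ⌈10920/2131⌉ = 6 − 6 = 0
n=8: ⌈(9·1560)/2131⌉ − ⌈(8·1560)/2131⌉ = ⌈14040/2131⌉ − ⌈12480/2131⌉ = 7 − 6 = 1
n=9: ⌈(10·1560)/2131⌉ − ⌈(9·1560)/2131⌉ = ⌈15600/2131⌉ − ⌈14040/2131⌉ = 8 − 7 = 1
n=10: ⌈(11·1560)/2131⌉ − ⌈(10·1560)/2131⌉ = ⌈17160/2131⌉ − ⌈15600/2131⌉ = 9 − 8 = 1
n=11: ⌈(12·1560)/2131⌉ − ⌈(11·1560)/2131⌉ = ⌈18720/2131⌉ − ⌈17160/2131⌉ = 9 − 9 = 0
n=12: ⌈(13·1560)/2131⌉ − ⌈(12·1560)/2131⌉ = ⌈20280/2131⌉ − ⌈18720/2131⌉ = 10 − 9 = 1
n=13: ⌈(14·1560)/2131⌉ − ⌈(13·1560)/2131⌉ = ⌈21840/2131⌉ − ⌈20280/2131⌉ = 11 − 10 = 1
n=14: ⌈(15·1560)/2131⌉ − ⌈(14·1560)/2131⌉ = ⌈23400/2131⌉ − ⌈21840/2131⌉ = 11 − 11 = 0
n=15: ⌈(16·1560)/2131⌉ − ⌈(15·1560)/2131⌉ = ⌈24960/2131⌉ − ⌈23400/2131⌉ = 12 − 11 = 1
n=16: ⌈(17·1560)/2131⌉ − ⌈(16·1560)/2131⌉ = ⌈26520/2131⌉ − ⌈24960/2131⌉ = 13 − 12 = 1
n=17: ⌈(18·1560)/2131⌉ − ⌈(17·1560)/2131⌉ = ⌈28080/2131⌉ − ⌈26520/2131⌉ = 14 − 13 = 1
n=18: ⌈(19·1560)/2131⌉ − ⌈(18·1560)/2131⌉ = ⌈29640/2131⌉ − ⌈28080/2131⌉ = 14 − 14 = 0
n=19: ⌈(20·1560)/2131⌉ − ⌈(19·1560)/2131⌉ = ⌈31200/2131⌉ − ⌈29640/2131⌉ = 15 − 14 = 1
n=20: ⌈(21·1560)/2131⌉ − ⌈(20·1560)/2131⌉ = ⌈32760/2131⌉ − ⌈31200/2131⌉ = 16 − 15 = 1
n=21: ⌈(22·1560)/2131⌉ − ⌈(21·1560)/2131⌉ = ⌈34320/2131⌉ − ⌈32760/2131⌉ = 17 − 16 = 1
n=22: ⌈(23·1560)/2131⌉ − ⌈(22·1560)/2131⌉ = ⌈35880/2131⌉ − ⌈34320/2131⌉ = 17 − 17 = 0
n=23: ⌈(24·1560)/2131⌉ − ⌈(23·1560)/2131⌉ = ⌈37440/2131⌉ − ⌈35880/2131⌉ = 18 − 17 = 1
n=24: ⌈(25·1560)/2131⌉ − ⌈(24·1560)/2131⌉ = ⌈39000/2131⌉ − ⌈37440/2131⌉ = 19 − 18 = 1
n=25: ⌈(26·1560)/2131⌉ − ⌈(25·1560)/2131⌉ = ⌈40560/2131⌉ − ⌈39000/2131⌉ = 20 − 19 = 1
n=26: ⌈(27·1560)/2131⌉ − ⌈(26·1560)/2131⌉ = ⌈42120/2131⌉ − ⌈40560/2131⌉ = 20 − 20 = 0
n=27: ⌈(28·1560)/2131⌉ − ⌈(27·1560)/2131⌉ = ⌈43680/2131⌉ − ⌈42120/2131⌉ = 21 − 20 = 1
n=28: ⌈(29·1560)/2131⌉ − ⌈(28·1560)/2131⌉ = ⌈45240/2131⌉ − ⌈43680/2131⌉ = 22 − 21 = 1
n=29: ⌈(30·1560)/2131⌉ − ⌈(29·1560)/2131⌉ = ⌈46800/2131⌉ − ⌈45240/2131⌉ = 22 − 22 = 0
n=30: ⌈(31·1560)/2131⌉ − ⌈(30·1560)/2131⌉ = ⌈48360/2131⌉ − ⌈46800/2131⌉ = 23 − 22 = 1
n=31: ⌈(32·1560)/2131⌉ − ⌈(31·1560)/2131⌉ = ⌈49920/2131⌉ − ⌈48360/2131⌉ = 24 − 23 = 1
n=32: ⌈(33·1560)/2131⌉ − ⌈(32·1560)/2131⌉ = ⌈51480/2131⌉ − ⌈49920/2131⌉ = 25 − 24 = 1
n=33: ⌈(34·1560)/2131⌉ − ⌈(33·1560)/2131⌉ = ⌈53040/2131⌉ − ⌈51480/2131⌉ = 25 − 25 = 0
n=34: ⌈(35·1560)/2131⌉ − ⌈(34·1560)/2131⌉ = ⌈54600/2131⌉ − ⌈53040/2131⌉ = 26 − 25 = 1
n=35: ⌈(36·1560)/2131⌉ − ⌈(35·1560)/2131⌉ = ⌈56160/2131⌉ − ⌈54600/2131⌉ = 27 − 26 = 1
n=36: ⌈(37·1560)/2131⌉ − ⌈(36·1560)/2131⌉ = ⌈57720/2131⌉ − ⌈56160/2131⌉ = 28 − 27 = 1
n=37: ⌈(38·1560)/2131⌉ − ⌈(37·1560)/2131⌉ = ⌈59280/2131⌉ − ⌈57720/2131⌉ = 28 − 28 = 0
n=38: ⌈(39·1560)/2131⌉ − ⌈(38·1560)/2131⌉ = ⌈60840/2131⌉ − ⌈59280/2131⌉ = 29 − 28 = 1
n=39: ⌈(40·1560)/2131⌉ − ⌈(39·1560)/2131⌉ = ⌈62400/2131⌉ − ⌈60840/2131⌉ = 30 − 29 = 1
n=40: ⌈(41·1560)/2131⌉ − ⌈(40·1560)/2131⌉ = ⌈63960/2131⌉ − ⌈62400/2131⌉ = 31 − 30 = 1
n=41: ⌈(42·1560)/2131⌉ − ⌈(41·1560)/2131⌉ = ⌈65520/2131⌉ − ⌈63960/2131⌉ = 31 − 31 = 0

111011101110110111011101110110111011101110


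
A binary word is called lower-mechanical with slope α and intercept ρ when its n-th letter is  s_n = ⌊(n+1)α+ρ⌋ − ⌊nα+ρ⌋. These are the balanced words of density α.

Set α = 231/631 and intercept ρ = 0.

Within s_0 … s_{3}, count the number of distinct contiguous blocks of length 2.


t_n = ⌊(n·231)/631⌋ for n = 0 … 4:
  n=0…4: ⌊0/631⌋=0 ⌊231/631⌋=0 ⌊462/631⌋=0 ⌊693/631⌋=1 ⌊924/631⌋=1
s_n = t_(n+1) − t_n for n = 0 … 3 gives
prefix = 0010
slide a length-2 window over [0..1] … [2..3] (3 windows); first occurrence of each distinct factor:
  [  0..  1] 00
  [  1..  2] 01
  [  2..  3] 10
distinct factors: {00, 01, 10}
count = 3  (Sturmian bound for length 2 is 3)

3


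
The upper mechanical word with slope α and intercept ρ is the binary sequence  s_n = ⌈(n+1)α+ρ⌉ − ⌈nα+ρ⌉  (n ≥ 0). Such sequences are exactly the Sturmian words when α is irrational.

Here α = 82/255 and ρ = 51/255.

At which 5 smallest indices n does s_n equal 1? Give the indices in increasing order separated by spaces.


n=0: ⌈133/255⌉−⌈51/255⌉ = 1−1 = 0
n=1: ⌈215/255⌉−⌈133/255⌉ = 1−1 = 0
n=2: ⌈297/255⌉−⌈215/255⌉ = 2−1 = 1  ← one
n=3: ⌈379/255⌉−⌈297/255⌉ = 2−2 = 0
n=4: ⌈461/255⌉−⌈379/255⌉ = 2−2 = 0
n=5: ⌈543/255⌉−⌈461/255⌉ = 3−2 = 1  ← one
n=6: ⌈625/255⌉−⌈543/255⌉ = 3−3 = 0
n=7: ⌈707/255⌉−⌈625/255⌉ = 3−3 = 0
n=8: ⌈789/255⌉−⌈707/255⌉ = 4−3 = 1  ← one
n=9: ⌈871/255⌉−⌈789/255⌉ = 4−4 = 0
n=10: ⌈953/255⌉−⌈871/255⌉ = 4−4 = 0
n=11: ⌈1035/255⌉−⌈953/255⌉ = 5−4 = 1  ← one
n=12: ⌈1117/255⌉−⌈1035/255⌉ = 5−5 = 0
n=13: ⌈1199/255⌉−⌈1117/255⌉ = 5−5 = 0
n=14: ⌈1281/255⌉−⌈1199/255⌉ = 6−5 = 1  ← one
positions of the first 5 ones: 2 5 8 11 14

2 5 8 11 14


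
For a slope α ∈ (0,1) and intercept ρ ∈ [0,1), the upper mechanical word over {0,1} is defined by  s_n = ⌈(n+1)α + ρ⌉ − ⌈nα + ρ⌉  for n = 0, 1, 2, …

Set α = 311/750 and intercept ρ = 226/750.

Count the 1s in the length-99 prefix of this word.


41

#1s = Σ_{n=0}^{98} s_n = Σ_{n=0}^{98} (⌈(n+1)α+ρ⌉ − ⌈nα+ρ⌉)
the sum telescopes: every ⌈nα+ρ⌉ with 0 < n < 99 appears once with + and once with −, leaving ⌈99α+ρ⌉ − ⌈0·α+ρ⌉
99α + ρ = (99·311 + 226) / 750 = 31015/750
ρ = 226/750
⌈31015/750⌉ = 42,  ⌈226/750⌉ = 1
#1s = 42 − 1 = 41


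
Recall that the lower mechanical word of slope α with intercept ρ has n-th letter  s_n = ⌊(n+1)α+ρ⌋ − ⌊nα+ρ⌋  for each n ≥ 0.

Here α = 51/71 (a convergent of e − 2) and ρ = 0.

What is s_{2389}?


(n+1)α + ρ = (2390·51) / 71 = 121890/71
nα + ρ     = (2389·51) / 71 = 121839/71
⌊121890/71⌋ = 1716,  ⌊121839/71⌋ = 1716
s_{2389} = 1716 − 1716 = 0

0


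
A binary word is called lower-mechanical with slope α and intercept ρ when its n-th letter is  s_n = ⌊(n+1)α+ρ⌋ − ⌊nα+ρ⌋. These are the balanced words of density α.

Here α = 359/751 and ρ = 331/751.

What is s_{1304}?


(n+1)α + ρ = (1305·359 + 331) / 751 = 468826/751
nα + ρ     = (1304·359 + 331) / 751 = 468467/751
⌊468826/751⌋ = 624,  ⌊468467/751⌋ = 623
s_{1304} = 624 − 623 = 1

1


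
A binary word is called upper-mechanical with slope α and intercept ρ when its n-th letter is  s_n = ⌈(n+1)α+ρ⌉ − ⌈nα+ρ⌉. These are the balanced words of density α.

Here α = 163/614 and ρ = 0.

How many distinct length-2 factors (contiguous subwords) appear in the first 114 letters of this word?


3

t_n = ⌈(n·163)/614⌉ for n = 0 … 114:
  n=0…9: ⌈0/614⌉=0 ⌈163/614⌉=1 ⌈326/614⌉=1 ⌈489/614⌉=1 ⌈652/614⌉=2 ⌈815/614⌉=2 ⌈978/614⌉=2 ⌈1141/614⌉=2 ⌈1304/614⌉=3 ⌈1467/614⌉=3
  n=10…19: ⌈1630/614⌉=3 ⌈1793/614⌉=3 ⌈1956/614⌉=4 ⌈2119/614⌉=4 ⌈2282/614⌉=4 ⌈2445/614⌉=4 ⌈2608/614⌉=5 ⌈2771/614⌉=5 ⌈2934/614⌉=5 ⌈3097/614⌉=6
  n=20…29: ⌈3260/614⌉=6 ⌈3423/614⌉=6 ⌈3586/614⌉=6 ⌈3749/614⌉=7 ⌈3912/614⌉=7 ⌈4075/614⌉=7 ⌈4238/614⌉=7 ⌈4401/614⌉=8 ⌈4564/614⌉=8 ⌈4727/614⌉=8
  n=30…39: ⌈4890/614⌉=8 ⌈5053/614⌉=9 ⌈5216/614⌉=9 ⌈5379/614⌉=9 ⌈5542/614⌉=10 ⌈5705/614⌉=10 ⌈5868/614⌉=10 ⌈6031/614⌉=10 ⌈6194/614⌉=11 ⌈6357/614⌉=11
  n=40…49: ⌈6520/614⌉=11 ⌈6683/614⌉=11 ⌈6846/614⌉=12 ⌈7009/614⌉=12 ⌈7172/614⌉=12 ⌈7335/614⌉=12 ⌈7498/614⌉=13 ⌈7661/614⌉=13 ⌈7824/614⌉=13 ⌈7987/614⌉=14
  n=50…59: ⌈8150/614⌉=14 ⌈8313/614⌉=14 ⌈8476/614⌉=14 ⌈8639/614⌉=15 ⌈8802/614⌉=15 ⌈8965/614⌉=15 ⌈9128/614⌉=15 ⌈9291/614⌉=16 ⌈9454/614⌉=16 ⌈9617/614⌉=16
  n=60…69: ⌈9780/614⌉=16 ⌈9943/614⌉=17 ⌈10106/614⌉=17 ⌈10269/614⌉=17 ⌈10432/614⌉=17 ⌈10595/614⌉=18 ⌈10758/614⌉=18 ⌈10921/614⌉=18 ⌈11084/614⌉=19 ⌈11247/614⌉=19
  n=70…79: ⌈11410/614⌉=19 ⌈11573/614⌉=19 ⌈11736/614⌉=20 ⌈11899/614⌉=20 ⌈12062/614⌉=20 ⌈12225/614⌉=20 ⌈12388/614⌉=21 ⌈12551/614⌉=21 ⌈12714/614⌉=21 ⌈12877/614⌉=21
  n=80…89: ⌈13040/614⌉=22 ⌈13203/614⌉=22 ⌈13366/614⌉=22 ⌈13529/614⌉=23 ⌈13692/614⌉=23 ⌈13855/614⌉=23 ⌈14018/614⌉=23 ⌈14181/614⌉=24 ⌈14344/614⌉=24 ⌈14507/614⌉=24
  n=90…99: ⌈14670/614⌉=24 ⌈14833/614⌉=25 ⌈14996/614⌉=25 ⌈15159/614⌉=25 ⌈15322/614⌉=25 ⌈15485/614⌉=26 ⌈15648/614⌉=26 ⌈15811/614⌉=26 ⌈15974/614⌉=27 ⌈16137/614⌉=27
  n=100…109: ⌈16300/614⌉=27 ⌈16463/614⌉=27 ⌈16626/614⌉=28 ⌈16789/614⌉=28 ⌈16952/614⌉=28 ⌈17115/614⌉=28 ⌈17278/614⌉=29 ⌈17441/614⌉=29 ⌈17604/614⌉=29 ⌈17767/614⌉=29
  n=110…114: ⌈17930/614⌉=30 ⌈18093/614⌉=30 ⌈18256/614⌉=30 ⌈18419/614⌉=30 ⌈18582/614⌉=31
s_n = t_(n+1) − t_n for n = 0 … 113 gives
prefix = 100100010001000100100010001000100100010001000100100010001000100010010001000100010010001000100010010001000100010001
slide a length-2 window over [0..1] … [112..113] (113 windows); first occurrence of each distinct factor:
  [  0..  1] 10
  [  1..  2] 00
  [  2..  3] 01
  (the other 110 windows repeat one of these)
distinct factors: {00, 01, 10}
count = 3  (Sturmian bound for length 2 is 3)


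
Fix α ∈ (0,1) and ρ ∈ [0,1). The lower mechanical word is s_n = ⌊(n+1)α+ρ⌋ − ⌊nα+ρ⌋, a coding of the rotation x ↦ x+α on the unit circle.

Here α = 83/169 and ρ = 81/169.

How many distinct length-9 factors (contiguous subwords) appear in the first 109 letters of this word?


t_n = ⌊(n·83+81)/169⌋ for n = 0 … 109:
  n=0…9: ⌊81/169⌋=0 ⌊164/169⌋=0 ⌊247/169⌋=1 ⌊330/169⌋=1 ⌊413/169⌋=2 ⌊496/169⌋=2 ⌊579/169⌋=3 ⌊662/169⌋=3 ⌊745/169⌋=4 ⌊828/169⌋=4
  n=10…19: ⌊911/169⌋=5 ⌊994/169⌋=5 ⌊1077/169⌋=6 ⌊1160/169⌋=6 ⌊1243/169⌋=7 ⌊1326/169⌋=7 ⌊1409/169⌋=8 ⌊1492/169⌋=8 ⌊1575/169⌋=9 ⌊1658/169⌋=9
  n=20…29: ⌊1741/169⌋=10 ⌊1824/169⌋=10 ⌊1907/169⌋=11 ⌊1990/169⌋=11 ⌊2073/169⌋=12 ⌊2156/169⌋=12 ⌊2239/169⌋=13 ⌊2322/169⌋=13 ⌊2405/169⌋=14 ⌊2488/169⌋=14
  n=30…39: ⌊2571/169⌋=15 ⌊2654/169⌋=15 ⌊2737/169⌋=16 ⌊2820/169⌋=16 ⌊2903/169⌋=17 ⌊2986/169⌋=17 ⌊3069/169⌋=18 ⌊3152/169⌋=18 ⌊3235/169⌋=19 ⌊3318/169⌋=19
  n=40…49: ⌊3401/169⌋=20 ⌊3484/169⌋=20 ⌊3567/169⌋=21 ⌊3650/169⌋=21 ⌊3733/169⌋=22 ⌊3816/169⌋=22 ⌊3899/169⌋=23 ⌊3982/169⌋=23 ⌊4065/169⌋=24 ⌊4148/169⌋=24
  n=50…59: ⌊4231/169⌋=25 ⌊4314/169⌋=25 ⌊4397/169⌋=26 ⌊4480/169⌋=26 ⌊4563/169⌋=27 ⌊4646/169⌋=27 ⌊4729/169⌋=27 ⌊4812/169⌋=28 ⌊4895/169⌋=28 ⌊4978/169⌋=29
  n=60…69: ⌊5061/169⌋=29 ⌊5144/169⌋=30 ⌊5227/169⌋=30 ⌊5310/169⌋=31 ⌊5393/169⌋=31 ⌊5476/169⌋=32 ⌊5559/169⌋=32 ⌊5642/169⌋=33 ⌊5725/169⌋=33 ⌊5808/169⌋=34
  n=70…79: ⌊5891/169⌋=34 ⌊5974/169⌋=35 ⌊6057/169⌋=35 ⌊6140/169⌋=36 ⌊6223/169⌋=36 ⌊6306/169⌋=37 ⌊6389/169⌋=37 ⌊6472/169⌋=38 ⌊6555/169⌋=38 ⌊6638/169⌋=39
  n=80…89: ⌊6721/169⌋=39 ⌊6804/169⌋=40 ⌊6887/169⌋=40 ⌊6970/169⌋=41 ⌊7053/169⌋=41 ⌊7136/169⌋=42 ⌊7219/169⌋=42 ⌊7302/169⌋=43 ⌊7385/169⌋=43 ⌊7468/169⌋=44
  n=90…99: ⌊7551/169⌋=44 ⌊7634/169⌋=45 ⌊7717/169⌋=45 ⌊7800/169⌋=46 ⌊7883/169⌋=46 ⌊7966/169⌋=47 ⌊8049/169⌋=47 ⌊8132/169⌋=48 ⌊8215/169⌋=48 ⌊8298/169⌋=49
  n=100…109: ⌊8381/169⌋=49 ⌊8464/169⌋=50 ⌊8547/169⌋=50 ⌊8630/169⌋=51 ⌊8713/169⌋=51 ⌊8796/169⌋=52 ⌊8879/169⌋=52 ⌊8962/169⌋=53 ⌊9045/169⌋=53 ⌊9128/169⌋=54
s_n = t_(n+1) − t_n for n = 0 … 108 gives
prefix = 0101010101010101010101010101010101010101010101010101010010101010101010101010101010101010101010101010101010101
slide a length-9 window over [0..8] … [100..108] (101 windows); first occurrence of each distinct factor:
  [  0..  8] 010101010
  [  1..  9] 101010101
  [ 47.. 55] 101010100
  [ 48.. 56] 010101001
  [ 49.. 57] 101010010
  [ 50.. 58] 010100101
  [ 51.. 59] 101001010
  [ 52.. 60] 010010101
  [ 53.. 61] 100101010
  [ 54.. 62] 001010101
  (the other 91 windows repeat one of these)
distinct factors: {001010101, 010010101, 010100101, 010101001, 010101010, 100101010, 101001010, 101010010, 101010100, 101010101}
count = 10  (Sturmian bound for length 9 is 10)

10
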